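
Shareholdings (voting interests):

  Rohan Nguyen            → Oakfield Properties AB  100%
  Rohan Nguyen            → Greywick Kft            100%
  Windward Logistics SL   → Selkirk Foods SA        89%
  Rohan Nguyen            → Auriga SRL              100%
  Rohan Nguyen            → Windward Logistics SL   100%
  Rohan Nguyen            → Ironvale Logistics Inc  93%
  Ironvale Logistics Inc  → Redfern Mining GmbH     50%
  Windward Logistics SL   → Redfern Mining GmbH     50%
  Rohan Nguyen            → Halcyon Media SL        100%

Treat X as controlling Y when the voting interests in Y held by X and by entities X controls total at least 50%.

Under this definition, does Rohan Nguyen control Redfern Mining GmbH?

Yes

Rohan holds 100% of Windward, so Rohan controls Windward.
Rohan holds 93% of Ironvale, so Rohan controls Ironvale.
Ironvale and Windward together hold 50% + 50% = 100% of Redfern, so Rohan controls Redfern.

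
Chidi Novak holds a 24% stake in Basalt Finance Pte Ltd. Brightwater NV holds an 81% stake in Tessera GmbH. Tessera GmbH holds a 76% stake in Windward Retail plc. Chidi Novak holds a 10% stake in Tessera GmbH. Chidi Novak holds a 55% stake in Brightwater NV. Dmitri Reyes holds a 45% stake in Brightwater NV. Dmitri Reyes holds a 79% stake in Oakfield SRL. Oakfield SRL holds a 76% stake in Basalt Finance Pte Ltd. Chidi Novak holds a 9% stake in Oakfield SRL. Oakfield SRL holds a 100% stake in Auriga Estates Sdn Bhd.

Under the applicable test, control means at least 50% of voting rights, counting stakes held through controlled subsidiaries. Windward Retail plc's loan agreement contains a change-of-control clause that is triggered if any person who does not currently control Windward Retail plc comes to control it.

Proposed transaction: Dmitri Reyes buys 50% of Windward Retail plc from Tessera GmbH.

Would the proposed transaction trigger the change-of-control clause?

Yes

The purchase adds only to Dmitri's holdings (Tessera's stake shrinks), so Dmitri is the only person who could newly come to control Windward.
Dmitri holds 79% of Oakfield, so Dmitri controls Oakfield.
Oakfield holds 100% of Auriga, so Dmitri controls Auriga.
Oakfield holds 76% of Basalt, so Dmitri controls Basalt.
Neither Dmitri nor any entity Dmitri controls holds any voting interest in Windward.
So before the transaction, Dmitri does not control Windward.
After the purchase, Dmitri holds 50% of Windward directly, and Tessera's stake falls to 26%.
Dmitri holds 50% of Windward, so Dmitri controls Windward.
Dmitri did not control Windward before and does after, so the clause is triggered.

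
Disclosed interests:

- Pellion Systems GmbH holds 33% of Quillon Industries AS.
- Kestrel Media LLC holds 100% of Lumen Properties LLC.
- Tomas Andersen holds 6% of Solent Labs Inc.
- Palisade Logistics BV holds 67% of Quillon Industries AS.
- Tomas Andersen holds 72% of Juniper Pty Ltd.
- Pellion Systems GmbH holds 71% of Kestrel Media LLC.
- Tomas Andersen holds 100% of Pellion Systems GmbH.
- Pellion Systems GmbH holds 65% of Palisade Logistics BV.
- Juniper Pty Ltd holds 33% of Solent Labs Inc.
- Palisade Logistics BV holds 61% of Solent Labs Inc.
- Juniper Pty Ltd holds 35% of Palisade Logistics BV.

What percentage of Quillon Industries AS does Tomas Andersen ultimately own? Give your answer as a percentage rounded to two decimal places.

Tomas reaches Quillon along 3 paths.
Via Juniper → Palisade: 72% × 35% × 67% = 16.884%.
Via Pellion → Palisade: 100% × 65% × 67% = 43.55%.
Via Pellion: 100% × 33% = 33%.
Total: 16.884% + 43.55% + 33% = 93.434%.
Rounded: 93.43%.

93.43%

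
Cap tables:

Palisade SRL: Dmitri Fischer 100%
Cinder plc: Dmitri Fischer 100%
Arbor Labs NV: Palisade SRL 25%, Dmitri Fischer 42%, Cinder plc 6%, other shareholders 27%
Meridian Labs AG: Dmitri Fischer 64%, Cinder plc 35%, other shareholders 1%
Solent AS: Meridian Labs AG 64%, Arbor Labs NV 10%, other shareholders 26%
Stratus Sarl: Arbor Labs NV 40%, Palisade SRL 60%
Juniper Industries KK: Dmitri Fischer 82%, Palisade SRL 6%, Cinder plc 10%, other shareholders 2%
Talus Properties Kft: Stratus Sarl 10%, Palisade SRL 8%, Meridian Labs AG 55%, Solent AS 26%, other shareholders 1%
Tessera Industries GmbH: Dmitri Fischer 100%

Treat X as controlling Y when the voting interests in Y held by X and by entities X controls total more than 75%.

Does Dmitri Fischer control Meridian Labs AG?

Yes

Dmitri holds 100% of Cinder, so Dmitri controls Cinder.
Dmitri and Cinder together hold 64% + 35% = 99% of Meridian, so Dmitri controls Meridian.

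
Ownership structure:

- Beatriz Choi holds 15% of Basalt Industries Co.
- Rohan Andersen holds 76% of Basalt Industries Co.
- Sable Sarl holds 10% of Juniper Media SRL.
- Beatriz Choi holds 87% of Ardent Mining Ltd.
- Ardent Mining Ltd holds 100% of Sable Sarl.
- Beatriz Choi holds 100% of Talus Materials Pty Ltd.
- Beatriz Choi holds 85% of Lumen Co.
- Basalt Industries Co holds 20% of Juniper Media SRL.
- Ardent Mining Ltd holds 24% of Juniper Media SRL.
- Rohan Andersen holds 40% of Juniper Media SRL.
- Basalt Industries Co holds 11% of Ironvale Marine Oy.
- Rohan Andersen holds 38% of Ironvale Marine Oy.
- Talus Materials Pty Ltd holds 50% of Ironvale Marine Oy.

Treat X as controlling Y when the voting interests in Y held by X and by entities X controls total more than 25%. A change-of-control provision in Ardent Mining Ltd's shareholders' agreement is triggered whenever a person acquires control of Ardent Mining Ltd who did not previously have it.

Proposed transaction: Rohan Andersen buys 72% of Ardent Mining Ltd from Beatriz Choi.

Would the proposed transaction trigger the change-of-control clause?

The purchase adds only to Rohan's holdings (Beatriz's stake shrinks), so Rohan is the only person who could newly come to control Ardent.
Rohan holds 76% of Basalt, so Rohan controls Basalt.
Basalt and Rohan together hold 11% + 38% = 49% of Ironvale, so Rohan controls Ironvale.
Rohan and Basalt together hold 40% + 20% = 60% of Juniper, so Rohan controls Juniper.
Neither Rohan nor any entity Rohan controls holds any voting interest in Ardent.
So before the transaction, Rohan does not control Ardent.
After the purchase, Rohan holds 72% of Ardent directly, and Beatriz's stake falls to 15%.
Rohan holds 72% of Ardent, so Rohan controls Ardent.
Rohan did not control Ardent before and does after, so the clause is triggered.

Yes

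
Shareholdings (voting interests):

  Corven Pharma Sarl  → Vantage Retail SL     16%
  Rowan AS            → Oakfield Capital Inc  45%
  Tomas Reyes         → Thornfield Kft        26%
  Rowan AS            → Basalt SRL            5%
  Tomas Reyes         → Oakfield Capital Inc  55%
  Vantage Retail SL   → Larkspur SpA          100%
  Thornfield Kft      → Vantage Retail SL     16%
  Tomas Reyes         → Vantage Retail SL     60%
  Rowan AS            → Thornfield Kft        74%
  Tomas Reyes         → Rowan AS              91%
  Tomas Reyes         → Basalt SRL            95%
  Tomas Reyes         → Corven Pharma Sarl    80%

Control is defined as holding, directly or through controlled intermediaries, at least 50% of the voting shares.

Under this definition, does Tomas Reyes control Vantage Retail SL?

Yes

Tomas holds 80% of Corven, so Tomas controls Corven.
Tomas holds 91% of Rowan, so Tomas controls Rowan.
Tomas and Rowan together hold 26% + 74% = 100% of Thornfield, so Tomas controls Thornfield.
Tomas and Thornfield and Corven together hold 60% + 16% + 16% = 92% of Vantage, so Tomas controls Vantage.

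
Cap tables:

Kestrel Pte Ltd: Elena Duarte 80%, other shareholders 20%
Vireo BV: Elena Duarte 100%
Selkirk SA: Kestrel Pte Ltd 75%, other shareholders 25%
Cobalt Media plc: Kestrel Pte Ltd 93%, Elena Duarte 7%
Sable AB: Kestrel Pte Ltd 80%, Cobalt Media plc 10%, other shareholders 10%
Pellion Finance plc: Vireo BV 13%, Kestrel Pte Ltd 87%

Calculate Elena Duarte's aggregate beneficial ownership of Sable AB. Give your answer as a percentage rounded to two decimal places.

Elena reaches Sable along 3 paths.
Via Kestrel: 80% × 80% = 64%.
Via Kestrel → Cobalt: 80% × 93% × 10% = 7.44%.
Via Cobalt: 7% × 10% = 0.7%.
Total: 64% + 7.44% + 0.7% = 72.14%.

72.14%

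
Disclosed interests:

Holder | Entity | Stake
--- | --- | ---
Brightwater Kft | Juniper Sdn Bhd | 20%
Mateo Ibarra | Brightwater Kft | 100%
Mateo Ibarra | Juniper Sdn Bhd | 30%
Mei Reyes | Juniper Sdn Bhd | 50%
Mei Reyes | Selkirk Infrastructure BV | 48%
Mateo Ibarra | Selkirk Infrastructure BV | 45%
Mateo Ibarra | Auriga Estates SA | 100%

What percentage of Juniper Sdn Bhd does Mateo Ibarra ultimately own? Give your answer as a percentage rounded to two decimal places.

50.00%

Mateo reaches Juniper along 2 paths.
Via Brightwater: 100% × 20% = 20%.
Direct stake: 30% = 30%.
Total: 20% + 30% = 50%.
Rounded: 50.00%.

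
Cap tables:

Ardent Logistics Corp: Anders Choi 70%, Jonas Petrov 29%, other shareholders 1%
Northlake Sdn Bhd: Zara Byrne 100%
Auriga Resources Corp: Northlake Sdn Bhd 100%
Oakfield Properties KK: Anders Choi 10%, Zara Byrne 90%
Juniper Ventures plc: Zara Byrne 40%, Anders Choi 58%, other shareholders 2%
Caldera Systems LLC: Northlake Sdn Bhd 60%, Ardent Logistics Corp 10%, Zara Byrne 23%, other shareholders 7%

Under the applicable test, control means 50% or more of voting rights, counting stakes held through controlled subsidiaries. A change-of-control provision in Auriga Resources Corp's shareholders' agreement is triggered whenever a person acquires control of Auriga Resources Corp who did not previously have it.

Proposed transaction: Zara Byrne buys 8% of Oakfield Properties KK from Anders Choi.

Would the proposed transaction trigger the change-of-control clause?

The purchase adds only to Zara's holdings (Anders's stake shrinks), so Zara is the only person who could newly come to control Auriga.
Zara holds 100% of Northlake, so Zara controls Northlake.
Northlake holds 100% of Auriga, so Zara controls Auriga.
So Zara already controls Auriga before the transaction.
After the purchase, Zara's direct stake in Oakfield rises to 90% + 8% = 98%, and Anders's stake falls to 2%.
Zara controlled Auriga already, so this is not a new person acquiring control; every other person's position is unchanged or reduced.
No new person acquires control, so the clause is not triggered.

No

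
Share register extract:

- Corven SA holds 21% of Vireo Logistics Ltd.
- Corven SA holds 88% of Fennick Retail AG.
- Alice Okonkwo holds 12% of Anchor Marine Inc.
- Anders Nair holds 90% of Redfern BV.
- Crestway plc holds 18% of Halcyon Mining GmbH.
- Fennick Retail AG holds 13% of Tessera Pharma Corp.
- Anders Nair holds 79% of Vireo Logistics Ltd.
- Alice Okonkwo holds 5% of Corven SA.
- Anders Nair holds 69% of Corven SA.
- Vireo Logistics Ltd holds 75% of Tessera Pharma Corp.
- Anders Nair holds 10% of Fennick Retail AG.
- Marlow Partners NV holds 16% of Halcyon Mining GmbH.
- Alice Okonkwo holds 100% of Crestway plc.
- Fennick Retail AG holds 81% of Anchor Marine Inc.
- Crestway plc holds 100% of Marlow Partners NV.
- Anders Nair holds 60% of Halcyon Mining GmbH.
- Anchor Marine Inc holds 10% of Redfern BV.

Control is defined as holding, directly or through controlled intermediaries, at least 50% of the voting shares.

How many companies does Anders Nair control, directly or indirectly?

7

Anders holds 69% of Corven, so Anders controls Corven.
Corven and Anders together hold 88% + 10% = 98% of Fennick, so Anders controls Fennick.
Anders and Corven together hold 79% + 21% = 100% of Vireo, so Anders controls Vireo.
Fennick and Vireo together hold 13% + 75% = 88% of Tessera, so Anders controls Tessera.
Fennick holds 81% of Anchor, so Anders controls Anchor.
Anders and Anchor together hold 90% + 10% = 100% of Redfern, so Anders controls Redfern.
Anders holds 60% of Halcyon, so Anders controls Halcyon.
No other company's threshold is met.
Anders controls 7 companies.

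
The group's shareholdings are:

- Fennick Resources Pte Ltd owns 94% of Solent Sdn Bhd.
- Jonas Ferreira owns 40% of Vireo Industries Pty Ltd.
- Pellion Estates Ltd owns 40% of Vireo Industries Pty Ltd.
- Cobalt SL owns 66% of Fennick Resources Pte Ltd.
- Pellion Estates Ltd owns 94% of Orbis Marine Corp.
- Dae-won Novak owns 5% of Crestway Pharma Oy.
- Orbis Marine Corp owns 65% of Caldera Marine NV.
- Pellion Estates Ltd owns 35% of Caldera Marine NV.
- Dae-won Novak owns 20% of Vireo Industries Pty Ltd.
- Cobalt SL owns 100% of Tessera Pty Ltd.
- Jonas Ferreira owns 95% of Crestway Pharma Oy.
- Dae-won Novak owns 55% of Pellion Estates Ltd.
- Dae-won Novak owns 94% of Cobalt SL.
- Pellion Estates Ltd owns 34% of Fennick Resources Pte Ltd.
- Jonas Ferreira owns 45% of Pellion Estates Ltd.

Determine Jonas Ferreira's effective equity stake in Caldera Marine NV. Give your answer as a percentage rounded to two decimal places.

Jonas reaches Caldera along 2 paths.
Via Pellion → Orbis: 45% × 94% × 65% = 27.495%.
Via Pellion: 45% × 35% = 15.75%.
Total: 27.495% + 15.75% = 43.245%.
Rounded: 43.25%.

43.25%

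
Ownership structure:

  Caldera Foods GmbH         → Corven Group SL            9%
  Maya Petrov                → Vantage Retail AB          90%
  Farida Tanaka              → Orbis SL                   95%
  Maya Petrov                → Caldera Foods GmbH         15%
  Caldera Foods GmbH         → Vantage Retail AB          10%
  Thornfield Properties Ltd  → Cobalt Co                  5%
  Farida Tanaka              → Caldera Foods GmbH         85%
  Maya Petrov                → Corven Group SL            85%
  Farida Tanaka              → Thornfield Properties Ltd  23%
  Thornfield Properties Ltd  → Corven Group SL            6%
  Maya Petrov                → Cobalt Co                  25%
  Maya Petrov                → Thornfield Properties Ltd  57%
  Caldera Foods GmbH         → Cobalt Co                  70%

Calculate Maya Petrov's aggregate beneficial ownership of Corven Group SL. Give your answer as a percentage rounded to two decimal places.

Maya reaches Corven along 3 paths.
Via Caldera: 15% × 9% = 1.35%.
Via Thornfield: 57% × 6% = 3.42%.
Direct stake: 85% = 85%.
Total: 1.35% + 3.42% + 85% = 89.77%.

89.77%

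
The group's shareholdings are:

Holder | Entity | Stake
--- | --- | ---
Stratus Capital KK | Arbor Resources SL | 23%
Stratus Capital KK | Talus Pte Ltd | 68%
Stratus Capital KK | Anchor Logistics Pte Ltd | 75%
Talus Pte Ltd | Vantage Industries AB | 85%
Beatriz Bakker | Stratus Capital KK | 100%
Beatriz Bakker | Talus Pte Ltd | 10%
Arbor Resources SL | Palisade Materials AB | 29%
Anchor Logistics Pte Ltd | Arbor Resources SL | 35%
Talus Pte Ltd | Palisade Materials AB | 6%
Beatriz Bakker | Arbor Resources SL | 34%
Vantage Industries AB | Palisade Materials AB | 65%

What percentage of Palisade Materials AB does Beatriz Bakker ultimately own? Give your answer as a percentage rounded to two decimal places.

71.92%

Beatriz reaches Palisade along 7 paths.
Via Arbor: 34% × 29% = 9.86%.
Via Stratus → Arbor: 100% × 23% × 29% = 6.67%.
Via Stratus → Anchor → Arbor: 100% × 75% × 35% × 29% = 7.6125%.
Via Stratus → Talus → Vantage: 100% × 68% × 85% × 65% = 37.57%.
Via Talus → Vantage: 10% × 85% × 65% = 5.525%.
Via Stratus → Talus: 100% × 68% × 6% = 4.08%.
Via Talus: 10% × 6% = 0.6%.
Total: 9.86% + 6.67% + 7.6125% + 37.57% + 5.525% + 4.08% + 0.6% = 71.9175%.
Rounded: 71.92%.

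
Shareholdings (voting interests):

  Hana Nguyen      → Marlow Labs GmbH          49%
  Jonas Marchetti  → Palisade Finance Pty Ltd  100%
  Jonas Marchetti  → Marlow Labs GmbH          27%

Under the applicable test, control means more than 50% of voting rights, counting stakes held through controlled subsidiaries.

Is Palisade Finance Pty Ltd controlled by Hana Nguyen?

No

Hana's largest direct stake is 49% in Marlow, which does not meet the threshold, so Hana controls no company.
Neither Hana nor any entity Hana controls holds any voting interest in Palisade.
So Hana does not control Palisade.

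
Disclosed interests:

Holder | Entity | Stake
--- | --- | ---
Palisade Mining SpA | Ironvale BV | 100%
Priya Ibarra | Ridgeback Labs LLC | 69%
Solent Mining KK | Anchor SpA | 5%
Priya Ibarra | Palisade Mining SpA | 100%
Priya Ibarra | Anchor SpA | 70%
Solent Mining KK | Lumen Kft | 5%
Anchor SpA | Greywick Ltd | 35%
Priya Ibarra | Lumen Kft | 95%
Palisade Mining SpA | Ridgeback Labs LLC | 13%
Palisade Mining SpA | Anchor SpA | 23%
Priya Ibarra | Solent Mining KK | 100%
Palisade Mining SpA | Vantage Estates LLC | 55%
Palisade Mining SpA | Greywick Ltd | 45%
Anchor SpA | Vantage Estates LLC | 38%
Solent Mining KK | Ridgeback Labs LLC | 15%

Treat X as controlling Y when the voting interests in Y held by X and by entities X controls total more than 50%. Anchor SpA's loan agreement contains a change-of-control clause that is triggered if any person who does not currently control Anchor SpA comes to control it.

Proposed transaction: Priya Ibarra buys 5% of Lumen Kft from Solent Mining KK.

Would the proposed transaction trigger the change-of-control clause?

No

The purchase adds only to Priya's holdings (Solent's stake shrinks), so Priya is the only person who could newly come to control Anchor.
Priya holds 100% of Palisade, so Priya controls Palisade.
Priya holds 100% of Solent, so Priya controls Solent.
Palisade and Priya and Solent together hold 23% + 70% + 5% = 98% of Anchor, so Priya controls Anchor.
So Priya already controls Anchor before the transaction.
After the purchase, Priya's direct stake in Lumen rises to 95% + 5% = 100%, and Solent's stake falls to 0%.
Priya controlled Anchor already, so this is not a new person acquiring control; every other person's position is unchanged or reduced.
No new person acquires control, so the clause is not triggered.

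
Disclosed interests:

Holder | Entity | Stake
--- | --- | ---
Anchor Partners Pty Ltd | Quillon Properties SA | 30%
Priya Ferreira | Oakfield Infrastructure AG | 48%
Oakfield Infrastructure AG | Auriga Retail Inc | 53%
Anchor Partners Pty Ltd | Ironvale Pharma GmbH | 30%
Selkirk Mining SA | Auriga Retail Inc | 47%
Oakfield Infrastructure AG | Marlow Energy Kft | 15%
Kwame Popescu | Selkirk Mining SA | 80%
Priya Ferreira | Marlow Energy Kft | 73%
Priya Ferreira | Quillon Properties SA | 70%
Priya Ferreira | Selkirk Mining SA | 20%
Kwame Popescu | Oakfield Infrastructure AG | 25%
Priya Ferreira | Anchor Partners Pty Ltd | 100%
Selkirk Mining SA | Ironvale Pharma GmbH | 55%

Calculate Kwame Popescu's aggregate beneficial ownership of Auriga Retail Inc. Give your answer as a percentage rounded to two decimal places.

50.85%

Kwame reaches Auriga along 2 paths.
Via Selkirk: 80% × 47% = 37.6%.
Via Oakfield: 25% × 53% = 13.25%.
Total: 37.6% + 13.25% = 50.85%.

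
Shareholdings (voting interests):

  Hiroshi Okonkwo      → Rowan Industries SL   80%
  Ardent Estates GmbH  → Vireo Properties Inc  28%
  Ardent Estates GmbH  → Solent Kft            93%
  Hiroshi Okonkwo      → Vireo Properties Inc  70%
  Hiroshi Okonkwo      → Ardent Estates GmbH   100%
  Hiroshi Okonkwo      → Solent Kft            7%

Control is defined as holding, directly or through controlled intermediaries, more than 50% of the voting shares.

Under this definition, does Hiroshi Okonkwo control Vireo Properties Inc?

Yes

Hiroshi holds 100% of Ardent, so Hiroshi controls Ardent.
Ardent and Hiroshi together hold 28% + 70% = 98% of Vireo, so Hiroshi controls Vireo.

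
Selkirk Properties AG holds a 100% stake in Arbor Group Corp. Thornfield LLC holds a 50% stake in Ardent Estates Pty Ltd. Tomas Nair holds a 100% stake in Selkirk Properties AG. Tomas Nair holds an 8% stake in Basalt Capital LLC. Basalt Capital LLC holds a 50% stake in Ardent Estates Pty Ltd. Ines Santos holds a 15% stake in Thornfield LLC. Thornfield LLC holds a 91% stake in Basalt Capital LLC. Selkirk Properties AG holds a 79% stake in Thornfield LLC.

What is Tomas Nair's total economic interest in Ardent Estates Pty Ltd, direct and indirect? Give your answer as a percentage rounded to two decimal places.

Tomas reaches Ardent along 3 paths.
Via Selkirk → Thornfield: 100% × 79% × 50% = 39.5%.
Via Basalt: 8% × 50% = 4%.
Via Selkirk → Thornfield → Basalt: 100% × 79% × 91% × 50% = 35.945%.
Total: 39.5% + 4% + 35.945% = 79.445%.
Rounded: 79.45%.

79.45%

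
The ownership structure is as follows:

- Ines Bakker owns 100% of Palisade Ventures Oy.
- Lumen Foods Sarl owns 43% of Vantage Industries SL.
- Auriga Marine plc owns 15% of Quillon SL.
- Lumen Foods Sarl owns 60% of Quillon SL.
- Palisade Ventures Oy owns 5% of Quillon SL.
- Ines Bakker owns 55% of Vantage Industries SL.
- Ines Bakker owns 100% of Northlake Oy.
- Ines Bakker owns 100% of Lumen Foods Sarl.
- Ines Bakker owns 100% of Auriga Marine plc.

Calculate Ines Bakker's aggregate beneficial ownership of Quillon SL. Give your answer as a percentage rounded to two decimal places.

Ines reaches Quillon along 3 paths.
Via Palisade: 100% × 5% = 5%.
Via Lumen: 100% × 60% = 60%.
Via Auriga: 100% × 15% = 15%.
Total: 5% + 60% + 15% = 80%.
Rounded: 80.00%.

80.00%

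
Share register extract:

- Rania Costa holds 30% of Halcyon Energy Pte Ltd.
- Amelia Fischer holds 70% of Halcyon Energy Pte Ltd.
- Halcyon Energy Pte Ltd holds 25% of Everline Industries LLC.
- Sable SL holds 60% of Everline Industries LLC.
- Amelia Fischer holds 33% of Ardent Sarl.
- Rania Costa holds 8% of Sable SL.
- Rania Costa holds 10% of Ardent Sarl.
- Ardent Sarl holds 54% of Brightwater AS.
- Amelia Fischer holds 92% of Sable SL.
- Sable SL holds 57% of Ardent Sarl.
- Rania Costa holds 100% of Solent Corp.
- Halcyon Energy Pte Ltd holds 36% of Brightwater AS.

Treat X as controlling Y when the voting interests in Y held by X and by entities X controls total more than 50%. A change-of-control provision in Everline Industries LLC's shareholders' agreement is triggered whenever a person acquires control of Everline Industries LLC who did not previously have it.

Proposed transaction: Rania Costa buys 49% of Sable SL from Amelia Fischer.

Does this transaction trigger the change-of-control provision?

Yes

The purchase adds only to Rania's holdings (Amelia's stake shrinks), so Rania is the only person who could newly come to control Everline.
Rania holds 100% of Solent, so Rania controls Solent.
Neither Rania nor any entity Rania controls holds any voting interest in Everline.
So before the transaction, Rania does not control Everline.
After the purchase, Rania's direct stake in Sable rises to 8% + 49% = 57%, and Amelia's stake falls to 43%.
Rania holds 57% of Sable, so Rania controls Sable.
Sable holds 60% of Everline, so Rania controls Everline.
Rania did not control Everline before and does after, so the clause is triggered.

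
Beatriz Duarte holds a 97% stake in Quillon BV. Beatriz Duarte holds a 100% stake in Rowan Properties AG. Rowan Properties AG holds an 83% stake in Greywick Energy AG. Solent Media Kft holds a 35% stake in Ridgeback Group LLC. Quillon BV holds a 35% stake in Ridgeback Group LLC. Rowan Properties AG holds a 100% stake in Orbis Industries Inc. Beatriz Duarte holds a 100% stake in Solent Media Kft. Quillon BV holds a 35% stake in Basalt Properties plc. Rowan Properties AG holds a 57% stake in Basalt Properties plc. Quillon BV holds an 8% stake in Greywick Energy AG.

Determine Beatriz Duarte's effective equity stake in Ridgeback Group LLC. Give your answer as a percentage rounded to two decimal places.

Beatriz reaches Ridgeback along 2 paths.
Via Solent: 100% × 35% = 35%.
Via Quillon: 97% × 35% = 33.95%.
Total: 35% + 33.95% = 68.95%.

68.95%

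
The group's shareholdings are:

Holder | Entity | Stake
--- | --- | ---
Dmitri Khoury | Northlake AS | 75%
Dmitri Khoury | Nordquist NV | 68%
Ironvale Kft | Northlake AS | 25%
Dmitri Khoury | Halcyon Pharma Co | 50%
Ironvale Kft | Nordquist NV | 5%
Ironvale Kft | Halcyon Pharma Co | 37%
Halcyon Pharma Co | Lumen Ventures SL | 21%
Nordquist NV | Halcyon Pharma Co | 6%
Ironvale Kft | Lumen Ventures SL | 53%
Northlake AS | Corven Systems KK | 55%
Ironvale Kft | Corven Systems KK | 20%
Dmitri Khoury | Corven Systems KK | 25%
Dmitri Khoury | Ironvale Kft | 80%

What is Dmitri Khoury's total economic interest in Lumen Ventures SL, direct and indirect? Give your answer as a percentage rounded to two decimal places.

60.02%

Dmitri reaches Lumen along 5 paths.
Via Ironvale: 80% × 53% = 42.4%.
Via Ironvale → Halcyon: 80% × 37% × 21% = 6.216%.
Via Halcyon: 50% × 21% = 10.5%.
Via Ironvale → Nordquist → Halcyon: 80% × 5% × 6% × 21% = 0.0504%.
Via Nordquist → Halcyon: 68% × 6% × 21% = 0.8568%.
Total: 42.4% + 6.216% + 10.5% + 0.0504% + 0.8568% = 60.0232%.
Rounded: 60.02%.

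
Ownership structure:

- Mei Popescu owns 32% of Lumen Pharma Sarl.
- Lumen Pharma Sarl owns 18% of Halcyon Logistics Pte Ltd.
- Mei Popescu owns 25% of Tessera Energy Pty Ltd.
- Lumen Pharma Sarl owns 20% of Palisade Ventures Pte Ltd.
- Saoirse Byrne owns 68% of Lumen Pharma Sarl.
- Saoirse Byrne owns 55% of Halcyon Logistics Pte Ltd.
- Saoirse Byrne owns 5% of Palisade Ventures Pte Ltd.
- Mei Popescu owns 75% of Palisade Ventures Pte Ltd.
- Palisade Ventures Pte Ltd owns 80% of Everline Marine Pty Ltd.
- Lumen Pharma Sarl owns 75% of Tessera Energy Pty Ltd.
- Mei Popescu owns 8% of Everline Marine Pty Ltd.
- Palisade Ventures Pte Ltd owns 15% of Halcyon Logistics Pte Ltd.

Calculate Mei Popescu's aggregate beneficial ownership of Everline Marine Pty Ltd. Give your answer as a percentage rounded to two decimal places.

73.12%

Mei reaches Everline along 3 paths.
Direct stake: 8% = 8%.
Via Palisade: 75% × 80% = 60%.
Via Lumen → Palisade: 32% × 20% × 80% = 5.12%.
Total: 8% + 60% + 5.12% = 73.12%.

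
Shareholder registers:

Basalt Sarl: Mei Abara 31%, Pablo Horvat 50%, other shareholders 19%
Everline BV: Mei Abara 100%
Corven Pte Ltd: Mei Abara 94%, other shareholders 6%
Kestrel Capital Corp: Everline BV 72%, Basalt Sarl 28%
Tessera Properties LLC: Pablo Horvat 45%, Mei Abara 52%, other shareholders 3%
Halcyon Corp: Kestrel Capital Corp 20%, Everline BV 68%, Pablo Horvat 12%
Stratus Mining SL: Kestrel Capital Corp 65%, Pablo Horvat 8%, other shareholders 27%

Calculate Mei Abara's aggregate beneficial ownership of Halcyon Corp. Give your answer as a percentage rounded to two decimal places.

Mei reaches Halcyon along 3 paths.
Via Everline → Kestrel: 100% × 72% × 20% = 14.4%.
Via Basalt → Kestrel: 31% × 28% × 20% = 1.736%.
Via Everline: 100% × 68% = 68%.
Total: 14.4% + 1.736% + 68% = 84.136%.
Rounded: 84.14%.

84.14%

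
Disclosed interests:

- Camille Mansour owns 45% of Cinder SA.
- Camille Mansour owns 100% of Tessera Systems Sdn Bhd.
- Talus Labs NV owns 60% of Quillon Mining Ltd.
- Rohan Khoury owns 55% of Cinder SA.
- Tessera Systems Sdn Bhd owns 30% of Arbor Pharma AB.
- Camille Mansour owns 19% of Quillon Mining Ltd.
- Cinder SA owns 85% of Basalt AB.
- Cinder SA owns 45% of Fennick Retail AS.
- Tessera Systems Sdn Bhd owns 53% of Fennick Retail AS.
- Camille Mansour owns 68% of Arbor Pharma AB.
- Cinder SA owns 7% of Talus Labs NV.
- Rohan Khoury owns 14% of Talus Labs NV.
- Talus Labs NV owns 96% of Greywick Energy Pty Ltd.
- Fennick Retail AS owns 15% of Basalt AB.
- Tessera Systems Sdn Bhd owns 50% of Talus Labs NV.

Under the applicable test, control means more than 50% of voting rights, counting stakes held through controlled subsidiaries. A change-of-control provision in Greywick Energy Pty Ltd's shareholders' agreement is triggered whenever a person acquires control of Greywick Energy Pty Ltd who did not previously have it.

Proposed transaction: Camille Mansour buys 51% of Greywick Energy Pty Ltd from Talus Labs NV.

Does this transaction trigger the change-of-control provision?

The purchase adds only to Camille's holdings (Talus's stake shrinks), so Camille is the only person who could newly come to control Greywick.
Camille holds 100% of Tessera, so Camille controls Tessera.
Tessera holds 53% of Fennick, so Camille controls Fennick.
Camille and Tessera together hold 68% + 30% = 98% of Arbor, so Camille controls Arbor.
Neither Camille nor any entity Camille controls holds any voting interest in Greywick.
So before the transaction, Camille does not control Greywick.
After the purchase, Camille holds 51% of Greywick directly, and Talus's stake falls to 45%.
Camille holds 51% of Greywick, so Camille controls Greywick.
Camille did not control Greywick before and does after, so the clause is triggered.

Yes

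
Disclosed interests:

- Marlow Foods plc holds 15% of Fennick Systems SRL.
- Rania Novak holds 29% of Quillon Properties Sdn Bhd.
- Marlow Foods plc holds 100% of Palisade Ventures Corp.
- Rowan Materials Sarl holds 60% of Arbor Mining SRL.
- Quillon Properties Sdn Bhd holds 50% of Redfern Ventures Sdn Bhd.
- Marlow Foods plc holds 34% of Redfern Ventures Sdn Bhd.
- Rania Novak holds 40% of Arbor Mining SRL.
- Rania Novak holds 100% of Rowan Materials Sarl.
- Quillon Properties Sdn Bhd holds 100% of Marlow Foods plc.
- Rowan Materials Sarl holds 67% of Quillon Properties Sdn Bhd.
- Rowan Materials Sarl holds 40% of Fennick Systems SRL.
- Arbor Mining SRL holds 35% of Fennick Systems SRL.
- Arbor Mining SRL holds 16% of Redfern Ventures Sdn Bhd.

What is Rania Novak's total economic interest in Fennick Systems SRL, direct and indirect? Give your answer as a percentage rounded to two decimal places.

Rania reaches Fennick along 5 paths.
Via Quillon → Marlow: 29% × 100% × 15% = 4.35%.
Via Rowan → Quillon → Marlow: 100% × 67% × 100% × 15% = 10.05%.
Via Rowan → Arbor: 100% × 60% × 35% = 21%.
Via Arbor: 40% × 35% = 14%.
Via Rowan: 100% × 40% = 40%.
Total: 4.35% + 10.05% + 21% + 14% + 40% = 89.4%.
Rounded: 89.40%.

89.40%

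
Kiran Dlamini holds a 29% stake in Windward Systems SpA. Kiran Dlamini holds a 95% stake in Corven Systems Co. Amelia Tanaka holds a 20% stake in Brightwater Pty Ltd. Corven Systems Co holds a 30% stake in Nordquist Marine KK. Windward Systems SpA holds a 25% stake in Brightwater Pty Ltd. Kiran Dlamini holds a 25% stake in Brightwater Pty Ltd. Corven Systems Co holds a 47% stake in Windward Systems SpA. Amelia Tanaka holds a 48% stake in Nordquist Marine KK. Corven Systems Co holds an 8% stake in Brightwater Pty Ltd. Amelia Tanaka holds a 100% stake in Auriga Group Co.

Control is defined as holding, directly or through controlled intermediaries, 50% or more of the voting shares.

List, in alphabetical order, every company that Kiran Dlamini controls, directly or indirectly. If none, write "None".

Brightwater Pty Ltd, Corven Systems Co, Windward Systems SpA

Kiran holds 95% of Corven, so Kiran controls Corven.
Corven and Kiran together hold 47% + 29% = 76% of Windward, so Kiran controls Windward.
Kiran and Windward and Corven together hold 25% + 25% + 8% = 58% of Brightwater, so Kiran controls Brightwater.
No other company's threshold is met.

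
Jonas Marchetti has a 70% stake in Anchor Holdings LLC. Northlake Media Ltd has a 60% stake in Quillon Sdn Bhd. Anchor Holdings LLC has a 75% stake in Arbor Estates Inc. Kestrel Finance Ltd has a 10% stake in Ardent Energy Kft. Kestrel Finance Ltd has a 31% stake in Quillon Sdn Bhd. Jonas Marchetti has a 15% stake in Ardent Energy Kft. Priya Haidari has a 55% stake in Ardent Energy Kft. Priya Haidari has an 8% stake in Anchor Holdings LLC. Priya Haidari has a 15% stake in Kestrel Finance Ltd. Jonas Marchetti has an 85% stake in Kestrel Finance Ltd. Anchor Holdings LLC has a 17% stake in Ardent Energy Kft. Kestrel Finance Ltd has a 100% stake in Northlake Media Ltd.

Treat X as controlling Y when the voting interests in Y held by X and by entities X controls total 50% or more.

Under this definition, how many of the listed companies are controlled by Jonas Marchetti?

Jonas holds 70% of Anchor, so Jonas controls Anchor.
Jonas holds 85% of Kestrel, so Jonas controls Kestrel.
Kestrel holds 100% of Northlake, so Jonas controls Northlake.
Kestrel and Northlake together hold 31% + 60% = 91% of Quillon, so Jonas controls Quillon.
Anchor holds 75% of Arbor, so Jonas controls Arbor.
No other company's threshold is met.
Jonas controls 5 companies.

5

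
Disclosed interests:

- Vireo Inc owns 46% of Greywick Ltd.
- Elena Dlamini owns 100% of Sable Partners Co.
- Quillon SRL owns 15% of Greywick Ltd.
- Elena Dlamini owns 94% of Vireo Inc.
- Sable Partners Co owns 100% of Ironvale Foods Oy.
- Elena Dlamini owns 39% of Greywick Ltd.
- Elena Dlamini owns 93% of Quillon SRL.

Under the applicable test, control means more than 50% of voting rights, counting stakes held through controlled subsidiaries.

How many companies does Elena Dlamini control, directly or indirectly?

5

Elena holds 94% of Vireo, so Elena controls Vireo.
Elena holds 93% of Quillon, so Elena controls Quillon.
Elena holds 100% of Sable, so Elena controls Sable.
Elena and Quillon and Vireo together hold 39% + 15% + 46% = 100% of Greywick, so Elena controls Greywick.
Sable holds 100% of Ironvale, so Elena controls Ironvale.
Elena controls 5 companies.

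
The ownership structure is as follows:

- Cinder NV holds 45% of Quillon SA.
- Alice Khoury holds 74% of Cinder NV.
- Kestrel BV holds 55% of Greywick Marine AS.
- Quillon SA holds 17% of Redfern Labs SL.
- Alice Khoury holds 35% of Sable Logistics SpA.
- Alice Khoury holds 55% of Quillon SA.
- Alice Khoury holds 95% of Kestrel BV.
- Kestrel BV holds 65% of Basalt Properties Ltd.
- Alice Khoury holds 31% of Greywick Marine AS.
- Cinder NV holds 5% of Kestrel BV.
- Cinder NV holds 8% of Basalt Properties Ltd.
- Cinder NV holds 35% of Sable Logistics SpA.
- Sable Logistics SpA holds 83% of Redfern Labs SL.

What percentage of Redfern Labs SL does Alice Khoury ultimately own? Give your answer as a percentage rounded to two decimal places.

65.56%

Alice reaches Redfern along 4 paths.
Via Quillon: 55% × 17% = 9.35%.
Via Cinder → Quillon: 74% × 45% × 17% = 5.661%.
Via Cinder → Sable: 74% × 35% × 83% = 21.497%.
Via Sable: 35% × 83% = 29.05%.
Total: 9.35% + 5.661% + 21.497% + 29.05% = 65.558%.
Rounded: 65.56%.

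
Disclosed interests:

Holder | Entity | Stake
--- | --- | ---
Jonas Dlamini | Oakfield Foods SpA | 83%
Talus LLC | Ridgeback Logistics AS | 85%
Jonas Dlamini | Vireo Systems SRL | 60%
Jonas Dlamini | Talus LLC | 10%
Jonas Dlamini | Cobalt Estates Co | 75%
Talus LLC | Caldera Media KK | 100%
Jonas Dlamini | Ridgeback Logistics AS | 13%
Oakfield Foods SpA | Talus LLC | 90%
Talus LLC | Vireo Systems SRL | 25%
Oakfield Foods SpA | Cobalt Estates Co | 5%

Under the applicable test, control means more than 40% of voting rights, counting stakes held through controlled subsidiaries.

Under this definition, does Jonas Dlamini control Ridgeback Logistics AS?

Jonas holds 83% of Oakfield, so Jonas controls Oakfield.
Jonas and Oakfield together hold 10% + 90% = 100% of Talus, so Jonas controls Talus.
Talus and Jonas together hold 85% + 13% = 98% of Ridgeback, so Jonas controls Ridgeback.

Yes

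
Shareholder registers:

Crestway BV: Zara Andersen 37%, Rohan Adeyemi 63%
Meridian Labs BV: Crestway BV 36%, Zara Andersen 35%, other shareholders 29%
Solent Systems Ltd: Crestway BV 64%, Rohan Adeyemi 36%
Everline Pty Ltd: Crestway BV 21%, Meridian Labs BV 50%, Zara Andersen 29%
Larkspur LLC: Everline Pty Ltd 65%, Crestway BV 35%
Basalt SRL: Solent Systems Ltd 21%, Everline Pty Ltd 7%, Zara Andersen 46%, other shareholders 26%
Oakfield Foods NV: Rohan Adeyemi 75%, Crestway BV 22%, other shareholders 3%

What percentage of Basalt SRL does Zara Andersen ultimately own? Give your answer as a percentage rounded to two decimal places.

55.24%

Zara reaches Basalt along 6 paths.
Via Crestway → Solent: 37% × 64% × 21% = 4.9728%.
Via Crestway → Everline: 37% × 21% × 7% = 0.5439%.
Via Crestway → Meridian → Everline: 37% × 36% × 50% × 7% = 0.4662%.
Via Meridian → Everline: 35% × 50% × 7% = 1.225%.
Via Everline: 29% × 7% = 2.03%.
Direct stake: 46% = 46%.
Total: 4.9728% + 0.5439% + 0.4662% + 1.225% + 2.03% + 46% = 55.2379%.
Rounded: 55.24%.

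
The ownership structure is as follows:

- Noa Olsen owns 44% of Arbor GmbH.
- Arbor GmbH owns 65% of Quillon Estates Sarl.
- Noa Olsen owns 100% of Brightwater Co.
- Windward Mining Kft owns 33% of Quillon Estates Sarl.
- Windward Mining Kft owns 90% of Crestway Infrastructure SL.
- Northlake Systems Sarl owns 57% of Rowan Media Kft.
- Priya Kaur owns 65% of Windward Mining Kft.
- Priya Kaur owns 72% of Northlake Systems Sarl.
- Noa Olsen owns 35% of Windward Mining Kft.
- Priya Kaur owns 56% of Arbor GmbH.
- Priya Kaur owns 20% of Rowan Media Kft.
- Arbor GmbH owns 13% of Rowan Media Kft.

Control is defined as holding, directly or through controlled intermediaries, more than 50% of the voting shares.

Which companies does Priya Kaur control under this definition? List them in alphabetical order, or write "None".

Priya holds 72% of Northlake, so Priya controls Northlake.
Priya holds 65% of Windward, so Priya controls Windward.
Priya holds 56% of Arbor, so Priya controls Arbor.
Windward and Arbor together hold 33% + 65% = 98% of Quillon, so Priya controls Quillon.
Windward holds 90% of Crestway, so Priya controls Crestway.
Northlake and Arbor and Priya together hold 57% + 13% + 20% = 90% of Rowan, so Priya controls Rowan.
No other company's threshold is met.

Arbor GmbH, Crestway Infrastructure SL, Northlake Systems Sarl, Quillon Estates Sarl, Rowan Media Kft, Windward Mining Kft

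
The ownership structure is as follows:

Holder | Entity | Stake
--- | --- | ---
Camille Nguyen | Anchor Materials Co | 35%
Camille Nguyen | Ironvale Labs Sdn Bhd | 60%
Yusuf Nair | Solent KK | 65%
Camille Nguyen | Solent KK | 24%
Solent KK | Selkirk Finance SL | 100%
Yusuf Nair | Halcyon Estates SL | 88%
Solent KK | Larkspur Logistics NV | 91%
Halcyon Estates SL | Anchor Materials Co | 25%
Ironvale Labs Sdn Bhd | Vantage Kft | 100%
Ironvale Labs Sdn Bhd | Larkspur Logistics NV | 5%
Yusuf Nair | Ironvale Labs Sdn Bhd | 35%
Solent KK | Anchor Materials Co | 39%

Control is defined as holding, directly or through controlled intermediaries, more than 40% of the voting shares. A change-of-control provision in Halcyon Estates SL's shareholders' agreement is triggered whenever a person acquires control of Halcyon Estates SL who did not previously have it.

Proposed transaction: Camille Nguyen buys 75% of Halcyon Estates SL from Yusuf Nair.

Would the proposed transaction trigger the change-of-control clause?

The purchase adds only to Camille's holdings (Yusuf's stake shrinks), so Camille is the only person who could newly come to control Halcyon.
Camille holds 60% of Ironvale, so Camille controls Ironvale.
Ironvale holds 100% of Vantage, so Camille controls Vantage.
Neither Camille nor any entity Camille controls holds any voting interest in Halcyon.
So before the transaction, Camille does not control Halcyon.
After the purchase, Camille holds 75% of Halcyon directly, and Yusuf's stake falls to 13%.
Camille holds 75% of Halcyon, so Camille controls Halcyon.
Camille did not control Halcyon before and does after, so the clause is triggered.

Yes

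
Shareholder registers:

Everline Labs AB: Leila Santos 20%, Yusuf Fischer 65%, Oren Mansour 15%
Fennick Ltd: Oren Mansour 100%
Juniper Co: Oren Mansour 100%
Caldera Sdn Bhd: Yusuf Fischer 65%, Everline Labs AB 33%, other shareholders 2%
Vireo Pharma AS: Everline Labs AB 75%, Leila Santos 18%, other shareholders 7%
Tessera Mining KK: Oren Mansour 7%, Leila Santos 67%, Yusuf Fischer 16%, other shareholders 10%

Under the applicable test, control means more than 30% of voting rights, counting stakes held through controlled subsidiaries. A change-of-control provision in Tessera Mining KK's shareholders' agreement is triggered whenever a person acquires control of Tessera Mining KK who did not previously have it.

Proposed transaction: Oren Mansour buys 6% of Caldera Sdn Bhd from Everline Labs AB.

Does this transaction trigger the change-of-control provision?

No

The purchase adds only to Oren's holdings (Everline's stake shrinks), so Oren is the only person who could newly come to control Tessera.
Oren holds 100% of Fennick, so Oren controls Fennick.
Oren holds 100% of Juniper, so Oren controls Juniper.
In Tessera, Oren's side holds only 7%, not > 30%.
So before the transaction, Oren does not control Tessera.
After the purchase, Oren holds 6% of Caldera directly, and Everline's stake falls to 27%.
Oren's side now holds 6% of Caldera, not > 30%, so Oren still does not control Caldera.
After the transaction, Oren's side holds 7% of Tessera, not > 30%, so Oren still does not control Tessera.
No new person acquires control, so the clause is not triggered.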